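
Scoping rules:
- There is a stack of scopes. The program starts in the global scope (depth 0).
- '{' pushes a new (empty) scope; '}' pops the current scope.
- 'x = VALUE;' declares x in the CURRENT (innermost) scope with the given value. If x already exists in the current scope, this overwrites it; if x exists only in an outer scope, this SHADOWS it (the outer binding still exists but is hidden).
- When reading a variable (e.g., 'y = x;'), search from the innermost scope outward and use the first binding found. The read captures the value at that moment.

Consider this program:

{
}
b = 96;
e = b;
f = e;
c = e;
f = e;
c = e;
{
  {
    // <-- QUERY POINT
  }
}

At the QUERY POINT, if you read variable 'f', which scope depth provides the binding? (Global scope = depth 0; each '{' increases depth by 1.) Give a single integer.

Answer: 0

Derivation:
Step 1: enter scope (depth=1)
Step 2: exit scope (depth=0)
Step 3: declare b=96 at depth 0
Step 4: declare e=(read b)=96 at depth 0
Step 5: declare f=(read e)=96 at depth 0
Step 6: declare c=(read e)=96 at depth 0
Step 7: declare f=(read e)=96 at depth 0
Step 8: declare c=(read e)=96 at depth 0
Step 9: enter scope (depth=1)
Step 10: enter scope (depth=2)
Visible at query point: b=96 c=96 e=96 f=96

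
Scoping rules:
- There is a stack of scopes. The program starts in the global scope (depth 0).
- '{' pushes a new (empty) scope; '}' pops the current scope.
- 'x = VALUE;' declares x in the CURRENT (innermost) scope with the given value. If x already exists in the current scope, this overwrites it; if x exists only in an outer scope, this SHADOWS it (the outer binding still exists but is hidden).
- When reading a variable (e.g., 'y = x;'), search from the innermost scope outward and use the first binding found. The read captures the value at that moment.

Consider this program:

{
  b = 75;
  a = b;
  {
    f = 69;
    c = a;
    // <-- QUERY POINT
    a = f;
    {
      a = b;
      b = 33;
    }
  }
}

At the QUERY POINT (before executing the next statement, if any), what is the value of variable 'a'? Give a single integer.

Answer: 75

Derivation:
Step 1: enter scope (depth=1)
Step 2: declare b=75 at depth 1
Step 3: declare a=(read b)=75 at depth 1
Step 4: enter scope (depth=2)
Step 5: declare f=69 at depth 2
Step 6: declare c=(read a)=75 at depth 2
Visible at query point: a=75 b=75 c=75 f=69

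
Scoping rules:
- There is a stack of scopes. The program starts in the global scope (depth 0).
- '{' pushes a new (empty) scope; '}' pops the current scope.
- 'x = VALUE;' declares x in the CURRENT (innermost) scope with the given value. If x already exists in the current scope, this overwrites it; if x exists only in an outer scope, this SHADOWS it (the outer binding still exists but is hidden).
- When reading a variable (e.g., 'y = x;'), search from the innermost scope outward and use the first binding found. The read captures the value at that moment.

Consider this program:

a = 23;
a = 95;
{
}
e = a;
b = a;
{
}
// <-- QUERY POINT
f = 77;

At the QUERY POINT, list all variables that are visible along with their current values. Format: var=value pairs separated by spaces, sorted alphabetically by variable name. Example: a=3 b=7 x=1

Answer: a=95 b=95 e=95

Derivation:
Step 1: declare a=23 at depth 0
Step 2: declare a=95 at depth 0
Step 3: enter scope (depth=1)
Step 4: exit scope (depth=0)
Step 5: declare e=(read a)=95 at depth 0
Step 6: declare b=(read a)=95 at depth 0
Step 7: enter scope (depth=1)
Step 8: exit scope (depth=0)
Visible at query point: a=95 b=95 e=95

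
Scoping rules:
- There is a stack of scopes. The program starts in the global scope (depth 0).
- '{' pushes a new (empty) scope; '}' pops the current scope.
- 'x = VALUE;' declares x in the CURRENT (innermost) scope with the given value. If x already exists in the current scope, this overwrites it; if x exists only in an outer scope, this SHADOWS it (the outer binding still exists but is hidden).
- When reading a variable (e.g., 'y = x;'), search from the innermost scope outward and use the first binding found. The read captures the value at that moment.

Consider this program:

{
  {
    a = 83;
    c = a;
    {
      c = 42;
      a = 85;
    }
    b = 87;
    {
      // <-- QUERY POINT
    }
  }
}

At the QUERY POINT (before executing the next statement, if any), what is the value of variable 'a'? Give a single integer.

Answer: 83

Derivation:
Step 1: enter scope (depth=1)
Step 2: enter scope (depth=2)
Step 3: declare a=83 at depth 2
Step 4: declare c=(read a)=83 at depth 2
Step 5: enter scope (depth=3)
Step 6: declare c=42 at depth 3
Step 7: declare a=85 at depth 3
Step 8: exit scope (depth=2)
Step 9: declare b=87 at depth 2
Step 10: enter scope (depth=3)
Visible at query point: a=83 b=87 c=83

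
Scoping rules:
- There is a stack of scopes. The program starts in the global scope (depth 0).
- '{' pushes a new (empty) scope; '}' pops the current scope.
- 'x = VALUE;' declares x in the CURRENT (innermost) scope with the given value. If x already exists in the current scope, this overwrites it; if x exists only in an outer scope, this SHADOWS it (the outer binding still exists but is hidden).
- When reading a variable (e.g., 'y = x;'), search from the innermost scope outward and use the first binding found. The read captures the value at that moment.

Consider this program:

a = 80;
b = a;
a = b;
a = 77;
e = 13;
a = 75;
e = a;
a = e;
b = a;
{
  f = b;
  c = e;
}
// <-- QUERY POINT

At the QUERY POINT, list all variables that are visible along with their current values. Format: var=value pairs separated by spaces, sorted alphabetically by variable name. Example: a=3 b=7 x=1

Answer: a=75 b=75 e=75

Derivation:
Step 1: declare a=80 at depth 0
Step 2: declare b=(read a)=80 at depth 0
Step 3: declare a=(read b)=80 at depth 0
Step 4: declare a=77 at depth 0
Step 5: declare e=13 at depth 0
Step 6: declare a=75 at depth 0
Step 7: declare e=(read a)=75 at depth 0
Step 8: declare a=(read e)=75 at depth 0
Step 9: declare b=(read a)=75 at depth 0
Step 10: enter scope (depth=1)
Step 11: declare f=(read b)=75 at depth 1
Step 12: declare c=(read e)=75 at depth 1
Step 13: exit scope (depth=0)
Visible at query point: a=75 b=75 e=75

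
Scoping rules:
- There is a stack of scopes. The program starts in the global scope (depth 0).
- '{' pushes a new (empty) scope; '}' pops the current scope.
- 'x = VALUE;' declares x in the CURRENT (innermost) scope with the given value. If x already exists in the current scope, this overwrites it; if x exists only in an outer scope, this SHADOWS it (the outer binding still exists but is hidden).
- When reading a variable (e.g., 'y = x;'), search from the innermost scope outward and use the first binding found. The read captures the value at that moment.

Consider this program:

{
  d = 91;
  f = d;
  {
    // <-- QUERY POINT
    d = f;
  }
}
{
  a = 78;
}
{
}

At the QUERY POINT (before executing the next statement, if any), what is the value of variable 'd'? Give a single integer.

Step 1: enter scope (depth=1)
Step 2: declare d=91 at depth 1
Step 3: declare f=(read d)=91 at depth 1
Step 4: enter scope (depth=2)
Visible at query point: d=91 f=91

Answer: 91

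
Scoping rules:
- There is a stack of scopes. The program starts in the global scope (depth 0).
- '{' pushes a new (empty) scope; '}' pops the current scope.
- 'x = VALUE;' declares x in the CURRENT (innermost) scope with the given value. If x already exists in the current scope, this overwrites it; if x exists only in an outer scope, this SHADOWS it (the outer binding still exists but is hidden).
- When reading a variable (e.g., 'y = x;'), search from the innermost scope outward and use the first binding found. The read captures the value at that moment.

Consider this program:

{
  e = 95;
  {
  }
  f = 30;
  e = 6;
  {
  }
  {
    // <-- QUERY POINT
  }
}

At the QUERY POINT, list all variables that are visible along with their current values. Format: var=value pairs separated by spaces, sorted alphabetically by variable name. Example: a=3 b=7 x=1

Step 1: enter scope (depth=1)
Step 2: declare e=95 at depth 1
Step 3: enter scope (depth=2)
Step 4: exit scope (depth=1)
Step 5: declare f=30 at depth 1
Step 6: declare e=6 at depth 1
Step 7: enter scope (depth=2)
Step 8: exit scope (depth=1)
Step 9: enter scope (depth=2)
Visible at query point: e=6 f=30

Answer: e=6 f=30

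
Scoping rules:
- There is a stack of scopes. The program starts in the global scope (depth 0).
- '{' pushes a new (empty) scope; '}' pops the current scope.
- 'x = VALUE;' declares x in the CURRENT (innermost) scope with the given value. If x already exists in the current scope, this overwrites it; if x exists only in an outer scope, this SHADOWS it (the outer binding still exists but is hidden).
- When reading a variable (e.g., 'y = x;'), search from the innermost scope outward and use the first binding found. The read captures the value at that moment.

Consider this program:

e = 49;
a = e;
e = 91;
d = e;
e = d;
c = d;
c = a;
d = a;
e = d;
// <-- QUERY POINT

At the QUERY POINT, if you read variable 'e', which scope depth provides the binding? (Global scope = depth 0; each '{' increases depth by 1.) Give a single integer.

Answer: 0

Derivation:
Step 1: declare e=49 at depth 0
Step 2: declare a=(read e)=49 at depth 0
Step 3: declare e=91 at depth 0
Step 4: declare d=(read e)=91 at depth 0
Step 5: declare e=(read d)=91 at depth 0
Step 6: declare c=(read d)=91 at depth 0
Step 7: declare c=(read a)=49 at depth 0
Step 8: declare d=(read a)=49 at depth 0
Step 9: declare e=(read d)=49 at depth 0
Visible at query point: a=49 c=49 d=49 e=49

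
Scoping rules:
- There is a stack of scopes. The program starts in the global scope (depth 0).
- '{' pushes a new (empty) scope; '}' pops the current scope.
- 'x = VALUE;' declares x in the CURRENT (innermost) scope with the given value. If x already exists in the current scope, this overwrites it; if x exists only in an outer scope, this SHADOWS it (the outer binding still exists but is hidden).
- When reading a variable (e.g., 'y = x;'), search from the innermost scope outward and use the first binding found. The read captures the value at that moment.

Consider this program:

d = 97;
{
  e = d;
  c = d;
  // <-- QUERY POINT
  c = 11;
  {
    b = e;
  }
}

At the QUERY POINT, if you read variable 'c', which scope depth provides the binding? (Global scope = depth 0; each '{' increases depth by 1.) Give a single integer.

Step 1: declare d=97 at depth 0
Step 2: enter scope (depth=1)
Step 3: declare e=(read d)=97 at depth 1
Step 4: declare c=(read d)=97 at depth 1
Visible at query point: c=97 d=97 e=97

Answer: 1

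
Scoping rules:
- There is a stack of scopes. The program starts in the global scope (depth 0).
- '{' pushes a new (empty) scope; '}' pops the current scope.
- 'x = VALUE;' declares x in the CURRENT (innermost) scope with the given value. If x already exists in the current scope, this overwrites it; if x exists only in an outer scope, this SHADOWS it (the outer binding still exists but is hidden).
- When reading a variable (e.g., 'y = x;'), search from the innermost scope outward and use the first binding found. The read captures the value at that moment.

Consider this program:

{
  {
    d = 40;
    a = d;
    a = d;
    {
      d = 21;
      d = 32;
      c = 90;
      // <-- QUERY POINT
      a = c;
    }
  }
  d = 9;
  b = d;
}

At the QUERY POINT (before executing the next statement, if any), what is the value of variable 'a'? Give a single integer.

Answer: 40

Derivation:
Step 1: enter scope (depth=1)
Step 2: enter scope (depth=2)
Step 3: declare d=40 at depth 2
Step 4: declare a=(read d)=40 at depth 2
Step 5: declare a=(read d)=40 at depth 2
Step 6: enter scope (depth=3)
Step 7: declare d=21 at depth 3
Step 8: declare d=32 at depth 3
Step 9: declare c=90 at depth 3
Visible at query point: a=40 c=90 d=32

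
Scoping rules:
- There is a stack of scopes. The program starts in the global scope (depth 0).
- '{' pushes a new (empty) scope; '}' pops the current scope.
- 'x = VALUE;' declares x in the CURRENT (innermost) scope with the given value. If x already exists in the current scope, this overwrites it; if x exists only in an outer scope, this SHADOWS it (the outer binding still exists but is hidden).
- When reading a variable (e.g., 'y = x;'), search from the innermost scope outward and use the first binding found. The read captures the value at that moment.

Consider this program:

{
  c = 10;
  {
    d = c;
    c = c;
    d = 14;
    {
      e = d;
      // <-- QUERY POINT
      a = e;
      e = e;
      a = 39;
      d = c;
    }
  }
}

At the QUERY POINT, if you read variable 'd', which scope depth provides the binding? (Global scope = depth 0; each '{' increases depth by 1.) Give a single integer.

Answer: 2

Derivation:
Step 1: enter scope (depth=1)
Step 2: declare c=10 at depth 1
Step 3: enter scope (depth=2)
Step 4: declare d=(read c)=10 at depth 2
Step 5: declare c=(read c)=10 at depth 2
Step 6: declare d=14 at depth 2
Step 7: enter scope (depth=3)
Step 8: declare e=(read d)=14 at depth 3
Visible at query point: c=10 d=14 e=14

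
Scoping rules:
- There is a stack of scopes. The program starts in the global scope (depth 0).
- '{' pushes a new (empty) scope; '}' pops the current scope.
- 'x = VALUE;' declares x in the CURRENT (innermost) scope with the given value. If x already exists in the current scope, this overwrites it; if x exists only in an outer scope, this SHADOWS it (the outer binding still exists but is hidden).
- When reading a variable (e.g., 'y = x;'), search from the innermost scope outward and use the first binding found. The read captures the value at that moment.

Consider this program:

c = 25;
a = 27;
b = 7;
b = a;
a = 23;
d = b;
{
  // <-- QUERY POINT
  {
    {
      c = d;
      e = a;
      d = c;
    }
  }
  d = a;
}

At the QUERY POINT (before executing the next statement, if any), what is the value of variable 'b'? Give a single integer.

Answer: 27

Derivation:
Step 1: declare c=25 at depth 0
Step 2: declare a=27 at depth 0
Step 3: declare b=7 at depth 0
Step 4: declare b=(read a)=27 at depth 0
Step 5: declare a=23 at depth 0
Step 6: declare d=(read b)=27 at depth 0
Step 7: enter scope (depth=1)
Visible at query point: a=23 b=27 c=25 d=27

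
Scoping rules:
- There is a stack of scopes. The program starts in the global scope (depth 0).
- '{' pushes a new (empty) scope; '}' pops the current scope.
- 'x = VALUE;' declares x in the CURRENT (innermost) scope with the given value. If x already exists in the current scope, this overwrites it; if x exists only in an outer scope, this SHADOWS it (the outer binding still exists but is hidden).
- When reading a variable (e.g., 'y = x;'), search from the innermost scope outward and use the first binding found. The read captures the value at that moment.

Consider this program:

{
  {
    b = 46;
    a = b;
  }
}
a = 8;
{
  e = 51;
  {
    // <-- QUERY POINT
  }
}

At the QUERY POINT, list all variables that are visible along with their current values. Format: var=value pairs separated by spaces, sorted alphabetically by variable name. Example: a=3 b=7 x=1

Step 1: enter scope (depth=1)
Step 2: enter scope (depth=2)
Step 3: declare b=46 at depth 2
Step 4: declare a=(read b)=46 at depth 2
Step 5: exit scope (depth=1)
Step 6: exit scope (depth=0)
Step 7: declare a=8 at depth 0
Step 8: enter scope (depth=1)
Step 9: declare e=51 at depth 1
Step 10: enter scope (depth=2)
Visible at query point: a=8 e=51

Answer: a=8 e=51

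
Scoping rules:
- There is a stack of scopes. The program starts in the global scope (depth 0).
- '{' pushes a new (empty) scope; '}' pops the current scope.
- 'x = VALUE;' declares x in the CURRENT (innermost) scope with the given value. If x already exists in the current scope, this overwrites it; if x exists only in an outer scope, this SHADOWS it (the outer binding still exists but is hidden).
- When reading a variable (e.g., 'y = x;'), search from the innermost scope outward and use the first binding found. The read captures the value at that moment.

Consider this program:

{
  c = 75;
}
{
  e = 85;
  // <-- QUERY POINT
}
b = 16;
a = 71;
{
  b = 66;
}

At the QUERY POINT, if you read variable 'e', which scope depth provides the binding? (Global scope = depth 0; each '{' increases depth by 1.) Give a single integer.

Step 1: enter scope (depth=1)
Step 2: declare c=75 at depth 1
Step 3: exit scope (depth=0)
Step 4: enter scope (depth=1)
Step 5: declare e=85 at depth 1
Visible at query point: e=85

Answer: 1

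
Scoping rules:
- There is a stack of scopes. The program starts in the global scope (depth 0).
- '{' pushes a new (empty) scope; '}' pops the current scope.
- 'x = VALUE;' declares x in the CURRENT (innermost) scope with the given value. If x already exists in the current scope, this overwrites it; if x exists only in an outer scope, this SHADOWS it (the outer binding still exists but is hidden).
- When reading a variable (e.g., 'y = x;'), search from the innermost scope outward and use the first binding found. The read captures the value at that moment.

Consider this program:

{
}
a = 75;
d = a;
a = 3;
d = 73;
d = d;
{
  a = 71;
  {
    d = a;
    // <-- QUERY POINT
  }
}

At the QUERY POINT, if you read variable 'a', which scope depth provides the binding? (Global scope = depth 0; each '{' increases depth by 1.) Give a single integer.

Answer: 1

Derivation:
Step 1: enter scope (depth=1)
Step 2: exit scope (depth=0)
Step 3: declare a=75 at depth 0
Step 4: declare d=(read a)=75 at depth 0
Step 5: declare a=3 at depth 0
Step 6: declare d=73 at depth 0
Step 7: declare d=(read d)=73 at depth 0
Step 8: enter scope (depth=1)
Step 9: declare a=71 at depth 1
Step 10: enter scope (depth=2)
Step 11: declare d=(read a)=71 at depth 2
Visible at query point: a=71 d=71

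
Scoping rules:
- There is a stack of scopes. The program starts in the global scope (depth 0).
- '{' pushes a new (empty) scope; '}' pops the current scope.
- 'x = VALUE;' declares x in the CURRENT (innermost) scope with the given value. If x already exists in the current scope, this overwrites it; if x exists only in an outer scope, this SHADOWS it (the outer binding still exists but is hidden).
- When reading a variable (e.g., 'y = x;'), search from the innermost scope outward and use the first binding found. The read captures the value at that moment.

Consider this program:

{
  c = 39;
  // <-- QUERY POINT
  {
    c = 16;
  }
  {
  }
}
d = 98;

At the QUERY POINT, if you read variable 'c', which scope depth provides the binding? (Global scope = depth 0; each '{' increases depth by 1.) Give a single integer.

Step 1: enter scope (depth=1)
Step 2: declare c=39 at depth 1
Visible at query point: c=39

Answer: 1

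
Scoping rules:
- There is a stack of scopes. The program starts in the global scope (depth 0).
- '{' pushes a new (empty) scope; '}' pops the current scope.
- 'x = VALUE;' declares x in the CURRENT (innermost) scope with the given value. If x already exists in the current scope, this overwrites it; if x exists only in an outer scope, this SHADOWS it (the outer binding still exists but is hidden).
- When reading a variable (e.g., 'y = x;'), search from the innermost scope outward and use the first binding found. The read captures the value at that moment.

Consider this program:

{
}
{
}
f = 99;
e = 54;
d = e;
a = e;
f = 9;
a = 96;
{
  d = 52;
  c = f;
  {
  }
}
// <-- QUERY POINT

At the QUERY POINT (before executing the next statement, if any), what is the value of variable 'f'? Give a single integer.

Answer: 9

Derivation:
Step 1: enter scope (depth=1)
Step 2: exit scope (depth=0)
Step 3: enter scope (depth=1)
Step 4: exit scope (depth=0)
Step 5: declare f=99 at depth 0
Step 6: declare e=54 at depth 0
Step 7: declare d=(read e)=54 at depth 0
Step 8: declare a=(read e)=54 at depth 0
Step 9: declare f=9 at depth 0
Step 10: declare a=96 at depth 0
Step 11: enter scope (depth=1)
Step 12: declare d=52 at depth 1
Step 13: declare c=(read f)=9 at depth 1
Step 14: enter scope (depth=2)
Step 15: exit scope (depth=1)
Step 16: exit scope (depth=0)
Visible at query point: a=96 d=54 e=54 f=9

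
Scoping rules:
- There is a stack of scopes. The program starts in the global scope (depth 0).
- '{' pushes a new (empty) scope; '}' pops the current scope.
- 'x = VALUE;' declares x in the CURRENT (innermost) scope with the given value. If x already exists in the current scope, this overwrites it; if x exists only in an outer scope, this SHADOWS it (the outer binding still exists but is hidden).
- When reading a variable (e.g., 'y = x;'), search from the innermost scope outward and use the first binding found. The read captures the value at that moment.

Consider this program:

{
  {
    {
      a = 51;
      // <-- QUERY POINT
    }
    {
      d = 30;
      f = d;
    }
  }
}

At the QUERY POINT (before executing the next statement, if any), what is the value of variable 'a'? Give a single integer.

Step 1: enter scope (depth=1)
Step 2: enter scope (depth=2)
Step 3: enter scope (depth=3)
Step 4: declare a=51 at depth 3
Visible at query point: a=51

Answer: 51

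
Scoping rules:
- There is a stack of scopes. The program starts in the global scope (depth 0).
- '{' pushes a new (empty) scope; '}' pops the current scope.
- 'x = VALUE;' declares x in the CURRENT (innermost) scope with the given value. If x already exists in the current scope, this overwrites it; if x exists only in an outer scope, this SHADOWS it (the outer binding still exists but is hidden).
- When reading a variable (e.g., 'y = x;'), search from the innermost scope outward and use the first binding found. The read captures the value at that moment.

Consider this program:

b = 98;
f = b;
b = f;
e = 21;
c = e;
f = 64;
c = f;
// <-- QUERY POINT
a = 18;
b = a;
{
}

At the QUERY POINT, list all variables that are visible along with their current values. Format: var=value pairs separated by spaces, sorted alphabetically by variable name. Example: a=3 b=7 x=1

Step 1: declare b=98 at depth 0
Step 2: declare f=(read b)=98 at depth 0
Step 3: declare b=(read f)=98 at depth 0
Step 4: declare e=21 at depth 0
Step 5: declare c=(read e)=21 at depth 0
Step 6: declare f=64 at depth 0
Step 7: declare c=(read f)=64 at depth 0
Visible at query point: b=98 c=64 e=21 f=64

Answer: b=98 c=64 e=21 f=64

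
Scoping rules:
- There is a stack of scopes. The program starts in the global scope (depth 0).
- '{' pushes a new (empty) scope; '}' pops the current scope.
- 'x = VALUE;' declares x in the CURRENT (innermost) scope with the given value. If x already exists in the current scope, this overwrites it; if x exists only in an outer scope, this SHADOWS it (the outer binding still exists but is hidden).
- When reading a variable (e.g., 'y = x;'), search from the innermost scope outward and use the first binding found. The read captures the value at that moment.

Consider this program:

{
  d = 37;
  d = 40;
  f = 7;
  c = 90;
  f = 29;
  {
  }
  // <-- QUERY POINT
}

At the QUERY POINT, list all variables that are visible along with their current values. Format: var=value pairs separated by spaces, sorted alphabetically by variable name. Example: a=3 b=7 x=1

Step 1: enter scope (depth=1)
Step 2: declare d=37 at depth 1
Step 3: declare d=40 at depth 1
Step 4: declare f=7 at depth 1
Step 5: declare c=90 at depth 1
Step 6: declare f=29 at depth 1
Step 7: enter scope (depth=2)
Step 8: exit scope (depth=1)
Visible at query point: c=90 d=40 f=29

Answer: c=90 d=40 f=29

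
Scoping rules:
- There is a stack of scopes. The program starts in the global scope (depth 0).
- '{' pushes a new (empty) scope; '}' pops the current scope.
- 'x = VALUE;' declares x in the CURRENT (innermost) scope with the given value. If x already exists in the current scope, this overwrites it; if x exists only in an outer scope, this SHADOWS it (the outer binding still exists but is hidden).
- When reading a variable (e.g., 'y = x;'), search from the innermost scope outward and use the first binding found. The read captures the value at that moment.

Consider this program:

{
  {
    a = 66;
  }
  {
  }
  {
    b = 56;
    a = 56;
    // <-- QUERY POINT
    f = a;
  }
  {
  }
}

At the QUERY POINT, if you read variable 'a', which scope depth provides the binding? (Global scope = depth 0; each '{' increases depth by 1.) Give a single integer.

Step 1: enter scope (depth=1)
Step 2: enter scope (depth=2)
Step 3: declare a=66 at depth 2
Step 4: exit scope (depth=1)
Step 5: enter scope (depth=2)
Step 6: exit scope (depth=1)
Step 7: enter scope (depth=2)
Step 8: declare b=56 at depth 2
Step 9: declare a=56 at depth 2
Visible at query point: a=56 b=56

Answer: 2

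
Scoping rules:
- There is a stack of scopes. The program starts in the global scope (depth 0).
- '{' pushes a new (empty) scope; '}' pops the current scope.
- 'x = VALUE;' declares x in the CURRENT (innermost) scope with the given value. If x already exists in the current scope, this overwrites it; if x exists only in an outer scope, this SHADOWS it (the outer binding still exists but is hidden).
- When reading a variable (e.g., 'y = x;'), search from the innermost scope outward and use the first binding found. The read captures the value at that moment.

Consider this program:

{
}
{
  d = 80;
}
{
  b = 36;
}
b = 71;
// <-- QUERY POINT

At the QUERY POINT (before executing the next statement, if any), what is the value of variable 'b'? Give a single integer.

Step 1: enter scope (depth=1)
Step 2: exit scope (depth=0)
Step 3: enter scope (depth=1)
Step 4: declare d=80 at depth 1
Step 5: exit scope (depth=0)
Step 6: enter scope (depth=1)
Step 7: declare b=36 at depth 1
Step 8: exit scope (depth=0)
Step 9: declare b=71 at depth 0
Visible at query point: b=71

Answer: 71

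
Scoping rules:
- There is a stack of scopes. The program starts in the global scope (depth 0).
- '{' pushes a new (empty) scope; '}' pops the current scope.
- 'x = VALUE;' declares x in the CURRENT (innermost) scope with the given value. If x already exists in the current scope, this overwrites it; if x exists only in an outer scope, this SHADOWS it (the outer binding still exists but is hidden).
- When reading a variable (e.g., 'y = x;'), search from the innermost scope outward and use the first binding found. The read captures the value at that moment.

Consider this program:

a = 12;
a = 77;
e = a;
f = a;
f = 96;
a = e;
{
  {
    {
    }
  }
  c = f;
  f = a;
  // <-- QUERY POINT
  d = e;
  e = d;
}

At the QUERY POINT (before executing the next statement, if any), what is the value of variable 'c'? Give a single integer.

Answer: 96

Derivation:
Step 1: declare a=12 at depth 0
Step 2: declare a=77 at depth 0
Step 3: declare e=(read a)=77 at depth 0
Step 4: declare f=(read a)=77 at depth 0
Step 5: declare f=96 at depth 0
Step 6: declare a=(read e)=77 at depth 0
Step 7: enter scope (depth=1)
Step 8: enter scope (depth=2)
Step 9: enter scope (depth=3)
Step 10: exit scope (depth=2)
Step 11: exit scope (depth=1)
Step 12: declare c=(read f)=96 at depth 1
Step 13: declare f=(read a)=77 at depth 1
Visible at query point: a=77 c=96 e=77 f=77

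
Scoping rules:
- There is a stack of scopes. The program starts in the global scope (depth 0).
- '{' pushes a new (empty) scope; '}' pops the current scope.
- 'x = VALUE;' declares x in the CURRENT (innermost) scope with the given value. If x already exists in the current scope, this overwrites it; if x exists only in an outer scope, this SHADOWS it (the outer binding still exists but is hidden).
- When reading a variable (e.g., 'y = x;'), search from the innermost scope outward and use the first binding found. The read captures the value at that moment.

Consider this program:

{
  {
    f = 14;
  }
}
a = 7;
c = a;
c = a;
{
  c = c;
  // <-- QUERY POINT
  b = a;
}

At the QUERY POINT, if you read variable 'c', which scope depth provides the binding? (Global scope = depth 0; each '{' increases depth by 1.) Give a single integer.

Answer: 1

Derivation:
Step 1: enter scope (depth=1)
Step 2: enter scope (depth=2)
Step 3: declare f=14 at depth 2
Step 4: exit scope (depth=1)
Step 5: exit scope (depth=0)
Step 6: declare a=7 at depth 0
Step 7: declare c=(read a)=7 at depth 0
Step 8: declare c=(read a)=7 at depth 0
Step 9: enter scope (depth=1)
Step 10: declare c=(read c)=7 at depth 1
Visible at query point: a=7 c=7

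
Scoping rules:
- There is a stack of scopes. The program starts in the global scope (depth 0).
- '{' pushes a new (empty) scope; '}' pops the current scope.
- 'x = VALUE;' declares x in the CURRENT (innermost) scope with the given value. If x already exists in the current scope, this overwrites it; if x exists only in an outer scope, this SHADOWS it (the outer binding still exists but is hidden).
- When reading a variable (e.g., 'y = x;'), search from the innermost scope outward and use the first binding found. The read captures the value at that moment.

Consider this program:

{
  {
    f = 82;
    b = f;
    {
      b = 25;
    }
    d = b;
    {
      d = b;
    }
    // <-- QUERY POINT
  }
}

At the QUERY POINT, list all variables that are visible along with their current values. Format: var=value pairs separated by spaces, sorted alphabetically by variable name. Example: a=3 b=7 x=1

Answer: b=82 d=82 f=82

Derivation:
Step 1: enter scope (depth=1)
Step 2: enter scope (depth=2)
Step 3: declare f=82 at depth 2
Step 4: declare b=(read f)=82 at depth 2
Step 5: enter scope (depth=3)
Step 6: declare b=25 at depth 3
Step 7: exit scope (depth=2)
Step 8: declare d=(read b)=82 at depth 2
Step 9: enter scope (depth=3)
Step 10: declare d=(read b)=82 at depth 3
Step 11: exit scope (depth=2)
Visible at query point: b=82 d=82 f=82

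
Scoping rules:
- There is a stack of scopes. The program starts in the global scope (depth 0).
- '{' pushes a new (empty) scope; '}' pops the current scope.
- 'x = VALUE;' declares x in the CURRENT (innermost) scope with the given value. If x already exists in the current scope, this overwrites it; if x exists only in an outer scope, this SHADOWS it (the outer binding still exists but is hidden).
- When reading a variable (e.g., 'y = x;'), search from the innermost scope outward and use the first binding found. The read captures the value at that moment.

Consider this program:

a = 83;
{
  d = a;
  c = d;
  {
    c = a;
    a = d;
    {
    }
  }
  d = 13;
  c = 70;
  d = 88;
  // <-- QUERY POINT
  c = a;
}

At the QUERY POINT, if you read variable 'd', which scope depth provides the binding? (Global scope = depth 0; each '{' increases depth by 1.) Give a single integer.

Step 1: declare a=83 at depth 0
Step 2: enter scope (depth=1)
Step 3: declare d=(read a)=83 at depth 1
Step 4: declare c=(read d)=83 at depth 1
Step 5: enter scope (depth=2)
Step 6: declare c=(read a)=83 at depth 2
Step 7: declare a=(read d)=83 at depth 2
Step 8: enter scope (depth=3)
Step 9: exit scope (depth=2)
Step 10: exit scope (depth=1)
Step 11: declare d=13 at depth 1
Step 12: declare c=70 at depth 1
Step 13: declare d=88 at depth 1
Visible at query point: a=83 c=70 d=88

Answer: 1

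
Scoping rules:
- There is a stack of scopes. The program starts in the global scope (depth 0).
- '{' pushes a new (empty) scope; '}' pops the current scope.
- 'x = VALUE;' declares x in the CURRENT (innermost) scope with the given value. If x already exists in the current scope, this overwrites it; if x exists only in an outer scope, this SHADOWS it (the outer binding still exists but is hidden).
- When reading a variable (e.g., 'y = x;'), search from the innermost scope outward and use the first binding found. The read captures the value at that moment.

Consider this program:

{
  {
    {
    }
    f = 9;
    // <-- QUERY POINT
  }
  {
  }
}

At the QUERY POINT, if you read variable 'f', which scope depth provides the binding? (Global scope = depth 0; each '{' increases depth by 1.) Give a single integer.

Answer: 2

Derivation:
Step 1: enter scope (depth=1)
Step 2: enter scope (depth=2)
Step 3: enter scope (depth=3)
Step 4: exit scope (depth=2)
Step 5: declare f=9 at depth 2
Visible at query point: f=9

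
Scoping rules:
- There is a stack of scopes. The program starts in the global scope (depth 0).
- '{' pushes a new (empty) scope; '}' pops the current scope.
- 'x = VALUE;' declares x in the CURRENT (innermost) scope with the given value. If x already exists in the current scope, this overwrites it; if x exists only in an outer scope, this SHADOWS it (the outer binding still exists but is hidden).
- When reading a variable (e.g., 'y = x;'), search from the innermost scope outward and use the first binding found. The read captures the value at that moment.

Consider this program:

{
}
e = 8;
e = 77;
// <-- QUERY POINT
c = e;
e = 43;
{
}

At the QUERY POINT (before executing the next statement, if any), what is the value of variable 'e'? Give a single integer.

Answer: 77

Derivation:
Step 1: enter scope (depth=1)
Step 2: exit scope (depth=0)
Step 3: declare e=8 at depth 0
Step 4: declare e=77 at depth 0
Visible at query point: e=77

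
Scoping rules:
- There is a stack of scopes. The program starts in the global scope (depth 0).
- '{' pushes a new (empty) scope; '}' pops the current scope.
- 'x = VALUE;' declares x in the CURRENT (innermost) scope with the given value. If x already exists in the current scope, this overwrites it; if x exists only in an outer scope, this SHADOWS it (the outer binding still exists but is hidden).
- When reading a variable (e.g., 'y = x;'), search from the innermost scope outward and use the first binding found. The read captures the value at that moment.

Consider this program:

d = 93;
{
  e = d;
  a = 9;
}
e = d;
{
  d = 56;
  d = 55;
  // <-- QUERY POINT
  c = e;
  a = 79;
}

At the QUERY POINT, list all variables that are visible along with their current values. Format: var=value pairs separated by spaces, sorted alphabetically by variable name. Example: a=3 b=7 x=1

Step 1: declare d=93 at depth 0
Step 2: enter scope (depth=1)
Step 3: declare e=(read d)=93 at depth 1
Step 4: declare a=9 at depth 1
Step 5: exit scope (depth=0)
Step 6: declare e=(read d)=93 at depth 0
Step 7: enter scope (depth=1)
Step 8: declare d=56 at depth 1
Step 9: declare d=55 at depth 1
Visible at query point: d=55 e=93

Answer: d=55 e=93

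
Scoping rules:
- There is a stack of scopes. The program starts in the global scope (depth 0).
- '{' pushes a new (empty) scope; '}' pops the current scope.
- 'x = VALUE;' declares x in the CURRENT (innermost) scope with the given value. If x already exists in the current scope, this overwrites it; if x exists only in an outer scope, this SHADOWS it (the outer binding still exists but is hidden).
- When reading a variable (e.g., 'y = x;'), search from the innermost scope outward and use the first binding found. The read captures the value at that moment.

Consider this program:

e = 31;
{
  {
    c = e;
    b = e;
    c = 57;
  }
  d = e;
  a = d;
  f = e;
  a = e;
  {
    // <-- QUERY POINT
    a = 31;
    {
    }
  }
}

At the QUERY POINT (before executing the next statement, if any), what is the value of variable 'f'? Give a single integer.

Answer: 31

Derivation:
Step 1: declare e=31 at depth 0
Step 2: enter scope (depth=1)
Step 3: enter scope (depth=2)
Step 4: declare c=(read e)=31 at depth 2
Step 5: declare b=(read e)=31 at depth 2
Step 6: declare c=57 at depth 2
Step 7: exit scope (depth=1)
Step 8: declare d=(read e)=31 at depth 1
Step 9: declare a=(read d)=31 at depth 1
Step 10: declare f=(read e)=31 at depth 1
Step 11: declare a=(read e)=31 at depth 1
Step 12: enter scope (depth=2)
Visible at query point: a=31 d=31 e=31 f=31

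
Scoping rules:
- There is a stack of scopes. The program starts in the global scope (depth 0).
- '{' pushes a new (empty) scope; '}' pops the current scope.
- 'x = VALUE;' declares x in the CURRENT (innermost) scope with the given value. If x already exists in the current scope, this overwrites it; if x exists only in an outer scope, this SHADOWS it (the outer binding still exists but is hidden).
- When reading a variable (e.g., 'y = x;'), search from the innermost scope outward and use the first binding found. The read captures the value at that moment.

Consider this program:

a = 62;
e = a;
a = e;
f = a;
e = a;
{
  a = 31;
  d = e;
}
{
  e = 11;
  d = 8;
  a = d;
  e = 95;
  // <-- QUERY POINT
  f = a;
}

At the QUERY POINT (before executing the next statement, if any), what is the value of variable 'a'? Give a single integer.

Step 1: declare a=62 at depth 0
Step 2: declare e=(read a)=62 at depth 0
Step 3: declare a=(read e)=62 at depth 0
Step 4: declare f=(read a)=62 at depth 0
Step 5: declare e=(read a)=62 at depth 0
Step 6: enter scope (depth=1)
Step 7: declare a=31 at depth 1
Step 8: declare d=(read e)=62 at depth 1
Step 9: exit scope (depth=0)
Step 10: enter scope (depth=1)
Step 11: declare e=11 at depth 1
Step 12: declare d=8 at depth 1
Step 13: declare a=(read d)=8 at depth 1
Step 14: declare e=95 at depth 1
Visible at query point: a=8 d=8 e=95 f=62

Answer: 8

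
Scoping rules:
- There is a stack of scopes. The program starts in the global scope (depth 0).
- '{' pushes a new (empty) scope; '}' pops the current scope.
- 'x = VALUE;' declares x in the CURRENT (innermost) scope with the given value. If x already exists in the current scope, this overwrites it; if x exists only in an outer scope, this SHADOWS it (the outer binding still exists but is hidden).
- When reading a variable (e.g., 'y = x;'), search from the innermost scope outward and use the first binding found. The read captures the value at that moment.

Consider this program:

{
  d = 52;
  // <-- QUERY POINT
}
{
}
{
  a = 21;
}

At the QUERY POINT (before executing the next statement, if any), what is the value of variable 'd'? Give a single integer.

Answer: 52

Derivation:
Step 1: enter scope (depth=1)
Step 2: declare d=52 at depth 1
Visible at query point: d=52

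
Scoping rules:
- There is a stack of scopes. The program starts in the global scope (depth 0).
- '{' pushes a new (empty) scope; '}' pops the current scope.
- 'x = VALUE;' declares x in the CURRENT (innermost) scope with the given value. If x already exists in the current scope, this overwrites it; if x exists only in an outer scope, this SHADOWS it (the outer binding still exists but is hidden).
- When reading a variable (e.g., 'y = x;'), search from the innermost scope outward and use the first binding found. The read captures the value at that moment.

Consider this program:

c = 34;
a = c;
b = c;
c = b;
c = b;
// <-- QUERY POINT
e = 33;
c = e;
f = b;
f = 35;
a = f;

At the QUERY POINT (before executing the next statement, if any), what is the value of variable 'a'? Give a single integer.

Answer: 34

Derivation:
Step 1: declare c=34 at depth 0
Step 2: declare a=(read c)=34 at depth 0
Step 3: declare b=(read c)=34 at depth 0
Step 4: declare c=(read b)=34 at depth 0
Step 5: declare c=(read b)=34 at depth 0
Visible at query point: a=34 b=34 c=34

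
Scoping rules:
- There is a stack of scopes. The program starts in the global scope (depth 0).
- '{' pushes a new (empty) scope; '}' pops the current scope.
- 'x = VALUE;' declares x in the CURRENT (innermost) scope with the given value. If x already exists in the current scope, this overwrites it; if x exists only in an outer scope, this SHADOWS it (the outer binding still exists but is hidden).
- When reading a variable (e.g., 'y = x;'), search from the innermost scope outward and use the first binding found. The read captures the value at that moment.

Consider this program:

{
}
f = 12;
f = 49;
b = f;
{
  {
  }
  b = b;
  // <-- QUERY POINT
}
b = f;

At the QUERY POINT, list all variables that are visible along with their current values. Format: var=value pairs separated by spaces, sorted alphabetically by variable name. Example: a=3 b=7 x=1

Answer: b=49 f=49

Derivation:
Step 1: enter scope (depth=1)
Step 2: exit scope (depth=0)
Step 3: declare f=12 at depth 0
Step 4: declare f=49 at depth 0
Step 5: declare b=(read f)=49 at depth 0
Step 6: enter scope (depth=1)
Step 7: enter scope (depth=2)
Step 8: exit scope (depth=1)
Step 9: declare b=(read b)=49 at depth 1
Visible at query point: b=49 f=49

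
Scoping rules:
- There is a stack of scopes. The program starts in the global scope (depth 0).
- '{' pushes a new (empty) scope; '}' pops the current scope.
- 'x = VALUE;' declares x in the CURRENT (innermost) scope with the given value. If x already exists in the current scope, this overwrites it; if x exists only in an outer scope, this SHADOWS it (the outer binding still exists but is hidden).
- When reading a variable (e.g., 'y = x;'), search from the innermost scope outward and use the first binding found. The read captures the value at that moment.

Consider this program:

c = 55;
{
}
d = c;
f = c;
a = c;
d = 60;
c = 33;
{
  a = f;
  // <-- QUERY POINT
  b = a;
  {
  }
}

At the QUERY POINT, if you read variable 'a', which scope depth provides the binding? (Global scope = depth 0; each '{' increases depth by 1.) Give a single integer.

Step 1: declare c=55 at depth 0
Step 2: enter scope (depth=1)
Step 3: exit scope (depth=0)
Step 4: declare d=(read c)=55 at depth 0
Step 5: declare f=(read c)=55 at depth 0
Step 6: declare a=(read c)=55 at depth 0
Step 7: declare d=60 at depth 0
Step 8: declare c=33 at depth 0
Step 9: enter scope (depth=1)
Step 10: declare a=(read f)=55 at depth 1
Visible at query point: a=55 c=33 d=60 f=55

Answer: 1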